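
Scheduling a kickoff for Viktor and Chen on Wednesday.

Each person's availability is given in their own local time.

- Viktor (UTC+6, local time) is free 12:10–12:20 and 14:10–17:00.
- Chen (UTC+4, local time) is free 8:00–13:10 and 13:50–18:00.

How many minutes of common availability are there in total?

140 minutes

Viktor → UTC: 06:10–06:20, 08:10–11:00.
Chen → UTC: 04:00–09:10, 09:50–14:00.
Viktor ∩ Chen: 06:10–06:20, 08:10–09:10, 09:50–11:00.
Total common minutes: 10 + 60 + 70 = 140.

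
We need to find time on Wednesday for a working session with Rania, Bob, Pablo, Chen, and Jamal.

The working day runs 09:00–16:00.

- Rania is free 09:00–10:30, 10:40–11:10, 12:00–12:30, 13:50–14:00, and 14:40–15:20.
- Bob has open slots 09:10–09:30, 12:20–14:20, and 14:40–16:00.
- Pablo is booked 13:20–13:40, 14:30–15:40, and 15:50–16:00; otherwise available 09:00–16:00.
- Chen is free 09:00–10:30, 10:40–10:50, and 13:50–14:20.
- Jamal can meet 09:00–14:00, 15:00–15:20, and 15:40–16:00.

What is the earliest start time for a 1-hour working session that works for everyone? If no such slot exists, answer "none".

none

Pablo free within 09:00–16:00: 09:00–13:20, 13:40–14:30, 15:40–15:50.
Rania ∩ Bob: 09:10–09:30, 12:20–12:30, 13:50–14:00, 14:40–15:20.
Rania ∩ Bob ∩ Pablo: 09:10–09:30, 12:20–12:30, 13:50–14:00.
Rania ∩ Bob ∩ Pablo ∩ Chen: 09:10–09:30, 13:50–14:00.
Rania ∩ Bob ∩ Pablo ∩ Chen ∩ Jamal: 09:10–09:30, 13:50–14:00.
Windows ≥ 60 min: (none).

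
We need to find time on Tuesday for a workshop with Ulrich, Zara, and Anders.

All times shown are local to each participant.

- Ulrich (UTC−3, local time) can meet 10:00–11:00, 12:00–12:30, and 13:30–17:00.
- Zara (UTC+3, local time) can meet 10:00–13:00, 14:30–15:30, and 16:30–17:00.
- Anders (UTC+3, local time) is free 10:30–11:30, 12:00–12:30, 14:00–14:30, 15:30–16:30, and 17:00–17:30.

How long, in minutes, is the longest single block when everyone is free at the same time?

0 minutes

Ulrich → UTC: 13:00–14:00, 15:00–15:30, 16:30–20:00.
Zara → UTC: 07:00–10:00, 11:30–12:30, 13:30–14:00.
Anders → UTC: 07:30–08:30, 09:00–09:30, 11:00–11:30, 12:30–13:30, 14:00–14:30.
Ulrich ∩ Zara: 13:30–14:00.
Ulrich ∩ Zara ∩ Anders: (none).
No common window.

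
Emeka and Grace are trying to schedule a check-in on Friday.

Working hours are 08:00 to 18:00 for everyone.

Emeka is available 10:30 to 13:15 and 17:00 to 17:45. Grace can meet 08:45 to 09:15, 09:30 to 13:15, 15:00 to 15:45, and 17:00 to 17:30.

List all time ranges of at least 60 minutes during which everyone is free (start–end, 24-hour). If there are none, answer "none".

10:30–13:15

Emeka ∩ Grace: 10:30–13:15, 17:00–17:30.
Windows ≥ 60 min: 10:30–13:15.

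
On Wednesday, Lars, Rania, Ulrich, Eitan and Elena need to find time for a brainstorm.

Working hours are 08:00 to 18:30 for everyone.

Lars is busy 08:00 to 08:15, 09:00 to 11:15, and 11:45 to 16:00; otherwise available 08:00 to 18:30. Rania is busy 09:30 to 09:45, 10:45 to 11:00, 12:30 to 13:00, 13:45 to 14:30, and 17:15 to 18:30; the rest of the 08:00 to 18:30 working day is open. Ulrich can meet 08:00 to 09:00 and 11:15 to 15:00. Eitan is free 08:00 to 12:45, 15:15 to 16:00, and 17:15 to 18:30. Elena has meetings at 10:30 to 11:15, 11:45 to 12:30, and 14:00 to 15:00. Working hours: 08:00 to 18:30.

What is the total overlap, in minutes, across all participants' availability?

75 minutes

Lars free within 08:00–18:30: 08:15–09:00, 11:15–11:45, 16:00–18:30.
Rania free within 08:00–18:30: 08:00–09:30, 09:45–10:45, 11:00–12:30, 13:00–13:45, 14:30–17:15.
Elena free within 08:00–18:30: 08:00–10:30, 11:15–11:45, 12:30–14:00, 15:00–18:30.
Lars ∩ Rania: 08:15–09:00, 11:15–11:45, 16:00–17:15.
Lars ∩ Rania ∩ Ulrich: 08:15–09:00, 11:15–11:45.
Lars ∩ Rania ∩ Ulrich ∩ Eitan: 08:15–09:00, 11:15–11:45.
Lars ∩ Rania ∩ Ulrich ∩ Eitan ∩ Elena: 08:15–09:00, 11:15–11:45.
Total common minutes: 45 + 30 = 75.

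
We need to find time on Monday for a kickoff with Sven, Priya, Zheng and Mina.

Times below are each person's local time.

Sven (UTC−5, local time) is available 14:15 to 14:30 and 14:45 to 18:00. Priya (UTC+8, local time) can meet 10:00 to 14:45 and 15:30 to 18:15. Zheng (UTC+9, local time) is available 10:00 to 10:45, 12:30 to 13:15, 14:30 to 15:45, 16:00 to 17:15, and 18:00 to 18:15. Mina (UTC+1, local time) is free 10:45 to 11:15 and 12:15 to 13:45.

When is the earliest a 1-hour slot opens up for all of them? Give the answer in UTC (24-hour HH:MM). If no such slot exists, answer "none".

Sven → UTC: 19:15–19:30, 19:45–23:00.
Priya → UTC: 02:00–06:45, 07:30–10:15.
Zheng → UTC: 01:00–01:45, 03:30–04:15, 05:30–06:45, 07:00–08:15, 09:00–09:15.
Mina → UTC: 09:45–10:15, 11:15–12:45.
Sven ∩ Priya: (none).
Sven ∩ Priya ∩ Zheng: (none).
Sven ∩ Priya ∩ Zheng ∩ Mina: (none).
Windows ≥ 60 min: (none).

none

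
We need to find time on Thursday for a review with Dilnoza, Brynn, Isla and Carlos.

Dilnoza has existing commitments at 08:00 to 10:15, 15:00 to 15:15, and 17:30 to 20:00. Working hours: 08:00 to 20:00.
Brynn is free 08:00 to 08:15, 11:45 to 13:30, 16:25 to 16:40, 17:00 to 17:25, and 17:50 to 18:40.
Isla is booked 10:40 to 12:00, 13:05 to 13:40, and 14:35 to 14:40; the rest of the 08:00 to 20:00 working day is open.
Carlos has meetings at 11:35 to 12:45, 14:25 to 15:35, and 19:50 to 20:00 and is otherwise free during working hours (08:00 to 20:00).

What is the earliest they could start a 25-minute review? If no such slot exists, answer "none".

17:00

Dilnoza free within 08:00–20:00: 10:15–15:00, 15:15–17:30.
Isla free within 08:00–20:00: 08:00–10:40, 12:00–13:05, 13:40–14:35, 14:40–20:00.
Carlos free within 08:00–20:00: 08:00–11:35, 12:45–14:25, 15:35–19:50.
Dilnoza ∩ Brynn: 11:45–13:30, 16:25–16:40, 17:00–17:25.
Dilnoza ∩ Brynn ∩ Isla: 12:00–13:05, 16:25–16:40, 17:00–17:25.
Dilnoza ∩ Brynn ∩ Isla ∩ Carlos: 12:45–13:05, 16:25–16:40, 17:00–17:25.
Windows ≥ 25 min: 17:00–17:25.
Earliest such window starts at 17:00.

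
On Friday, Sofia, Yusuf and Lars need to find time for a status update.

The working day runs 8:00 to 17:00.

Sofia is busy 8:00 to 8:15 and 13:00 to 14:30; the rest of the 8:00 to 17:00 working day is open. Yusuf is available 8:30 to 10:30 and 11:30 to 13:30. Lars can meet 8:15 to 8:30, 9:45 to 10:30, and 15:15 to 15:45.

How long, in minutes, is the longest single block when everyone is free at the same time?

45 minutes

Sofia free within 08:00–17:00: 08:15–13:00, 14:30–17:00.
Sofia ∩ Yusuf: 08:30–10:30, 11:30–13:00.
Sofia ∩ Yusuf ∩ Lars: 09:45–10:30.
Single common window of 45 minutes.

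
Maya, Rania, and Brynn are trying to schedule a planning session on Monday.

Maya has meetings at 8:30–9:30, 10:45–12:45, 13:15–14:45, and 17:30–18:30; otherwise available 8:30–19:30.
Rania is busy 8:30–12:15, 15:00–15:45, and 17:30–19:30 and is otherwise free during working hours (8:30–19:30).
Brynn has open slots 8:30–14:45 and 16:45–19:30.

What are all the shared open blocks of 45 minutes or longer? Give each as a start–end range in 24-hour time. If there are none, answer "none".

16:45–17:30

Maya free within 08:30–19:30: 09:30–10:45, 12:45–13:15, 14:45–17:30, 18:30–19:30.
Rania free within 08:30–19:30: 12:15–15:00, 15:45–17:30.
Maya ∩ Rania: 12:45–13:15, 14:45–15:00, 15:45–17:30.
Maya ∩ Rania ∩ Brynn: 12:45–13:15, 16:45–17:30.
Windows ≥ 45 min: 16:45–17:30.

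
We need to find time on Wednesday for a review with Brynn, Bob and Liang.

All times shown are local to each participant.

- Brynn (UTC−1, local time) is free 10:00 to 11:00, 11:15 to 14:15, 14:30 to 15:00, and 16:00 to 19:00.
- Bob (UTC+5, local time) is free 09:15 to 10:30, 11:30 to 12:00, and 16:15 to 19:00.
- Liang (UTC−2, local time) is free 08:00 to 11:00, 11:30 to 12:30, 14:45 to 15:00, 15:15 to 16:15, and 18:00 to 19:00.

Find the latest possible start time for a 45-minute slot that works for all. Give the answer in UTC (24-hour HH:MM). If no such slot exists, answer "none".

Brynn → UTC: 11:00–12:00, 12:15–15:15, 15:30–16:00, 17:00–20:00.
Bob → UTC: 04:15–05:30, 06:30–07:00, 11:15–14:00.
Liang → UTC: 10:00–13:00, 13:30–14:30, 16:45–17:00, 17:15–18:15, 20:00–21:00.
Brynn ∩ Bob: 11:15–12:00, 12:15–14:00.
Brynn ∩ Bob ∩ Liang: 11:15–12:00, 12:15–13:00, 13:30–14:00.
Windows ≥ 45 min: 11:15–12:00, 12:15–13:00.
Latest start in the last window 12:15–13:00 is 13:00 − 45 min = 12:15.

12:15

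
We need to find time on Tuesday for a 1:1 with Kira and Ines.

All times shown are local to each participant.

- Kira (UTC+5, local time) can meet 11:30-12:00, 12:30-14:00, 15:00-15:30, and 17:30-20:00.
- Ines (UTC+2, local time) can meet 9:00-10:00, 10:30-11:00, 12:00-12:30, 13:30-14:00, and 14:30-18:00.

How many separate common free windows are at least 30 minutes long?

Kira → UTC: 06:30–07:00, 07:30–09:00, 10:00–10:30, 12:30–15:00.
Ines → UTC: 07:00–08:00, 08:30–09:00, 10:00–10:30, 11:30–12:00, 12:30–16:00.
Kira ∩ Ines: 07:30–08:00, 08:30–09:00, 10:00–10:30, 12:30–15:00.
Windows ≥ 30 min: 07:30–08:00, 08:30–09:00, 10:00–10:30, 12:30–15:00.
That's 4 windows.

4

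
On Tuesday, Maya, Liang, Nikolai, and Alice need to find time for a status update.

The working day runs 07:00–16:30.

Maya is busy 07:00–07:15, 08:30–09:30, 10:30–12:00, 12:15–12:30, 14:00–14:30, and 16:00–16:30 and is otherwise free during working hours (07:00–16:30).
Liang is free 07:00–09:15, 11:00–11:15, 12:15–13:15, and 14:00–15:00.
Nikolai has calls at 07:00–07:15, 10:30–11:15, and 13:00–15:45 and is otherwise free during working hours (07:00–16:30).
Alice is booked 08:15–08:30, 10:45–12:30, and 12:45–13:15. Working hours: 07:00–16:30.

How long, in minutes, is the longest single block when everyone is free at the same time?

60 minutes

Maya free within 07:00–16:30: 07:15–08:30, 09:30–10:30, 12:00–12:15, 12:30–14:00, 14:30–16:00.
Nikolai free within 07:00–16:30: 07:15–10:30, 11:15–13:00, 15:45–16:30.
Alice free within 07:00–16:30: 07:00–08:15, 08:30–10:45, 12:30–12:45, 13:15–16:30.
Maya ∩ Liang: 07:15–08:30, 12:30–13:15, 14:30–15:00.
Maya ∩ Liang ∩ Nikolai: 07:15–08:30, 12:30–13:00.
Maya ∩ Liang ∩ Nikolai ∩ Alice: 07:15–08:15, 12:30–12:45.
Common window lengths: 60, 15 min; longest is 60.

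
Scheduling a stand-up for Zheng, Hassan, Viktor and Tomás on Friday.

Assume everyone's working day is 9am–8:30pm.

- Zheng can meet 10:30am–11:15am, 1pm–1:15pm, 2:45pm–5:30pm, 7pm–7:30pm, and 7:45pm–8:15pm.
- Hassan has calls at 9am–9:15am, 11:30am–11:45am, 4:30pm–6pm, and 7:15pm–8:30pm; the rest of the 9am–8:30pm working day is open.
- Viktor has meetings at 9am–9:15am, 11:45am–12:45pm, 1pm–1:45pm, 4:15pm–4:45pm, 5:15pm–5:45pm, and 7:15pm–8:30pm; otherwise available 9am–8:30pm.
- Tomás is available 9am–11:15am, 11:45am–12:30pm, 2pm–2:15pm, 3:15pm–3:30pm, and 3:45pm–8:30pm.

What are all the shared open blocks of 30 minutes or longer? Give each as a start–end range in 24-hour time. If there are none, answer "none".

10:30–11:15, 15:45–16:15

Hassan free within 09:00–20:30: 09:15–11:30, 11:45–16:30, 18:00–19:15.
Viktor free within 09:00–20:30: 09:15–11:45, 12:45–13:00, 13:45–16:15, 16:45–17:15, 17:45–19:15.
Zheng ∩ Hassan: 10:30–11:15, 13:00–13:15, 14:45–16:30, 19:00–19:15.
Zheng ∩ Hassan ∩ Viktor: 10:30–11:15, 14:45–16:15, 19:00–19:15.
Zheng ∩ Hassan ∩ Viktor ∩ Tomás: 10:30–11:15, 15:15–15:30, 15:45–16:15, 19:00–19:15.
Windows ≥ 30 min: 10:30–11:15, 15:45–16:15.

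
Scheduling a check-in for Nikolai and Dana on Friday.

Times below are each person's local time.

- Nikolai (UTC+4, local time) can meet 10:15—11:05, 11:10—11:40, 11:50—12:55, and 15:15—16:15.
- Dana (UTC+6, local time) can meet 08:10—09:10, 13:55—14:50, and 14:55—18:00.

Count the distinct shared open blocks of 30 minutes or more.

Nikolai → UTC: 06:15–07:05, 07:10–07:40, 07:50–08:55, 11:15–12:15.
Dana → UTC: 02:10–03:10, 07:55–08:50, 08:55–12:00.
Nikolai ∩ Dana: 07:55–08:50, 11:15–12:00.
Windows ≥ 30 min: 07:55–08:50, 11:15–12:00.
That's 2 windows.

2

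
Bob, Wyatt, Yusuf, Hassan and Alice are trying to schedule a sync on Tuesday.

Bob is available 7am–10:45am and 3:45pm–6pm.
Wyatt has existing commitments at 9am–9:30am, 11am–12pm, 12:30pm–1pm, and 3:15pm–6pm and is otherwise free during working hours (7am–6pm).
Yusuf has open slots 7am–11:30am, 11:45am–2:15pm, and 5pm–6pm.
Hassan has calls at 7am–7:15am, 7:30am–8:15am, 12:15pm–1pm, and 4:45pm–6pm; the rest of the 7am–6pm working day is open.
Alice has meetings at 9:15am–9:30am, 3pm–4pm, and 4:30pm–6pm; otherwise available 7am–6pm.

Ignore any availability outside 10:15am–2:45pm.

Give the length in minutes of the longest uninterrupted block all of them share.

30 minutes

Wyatt free within 07:00–18:00: 07:00–09:00, 09:30–11:00, 12:00–12:30, 13:00–15:15.
Hassan free within 07:00–18:00: 07:15–07:30, 08:15–12:15, 13:00–16:45.
Alice free within 07:00–18:00: 07:00–09:15, 09:30–15:00, 16:00–16:30.
Bob ∩ Wyatt: 07:00–09:00, 09:30–10:45.
Bob ∩ Wyatt ∩ Yusuf: 07:00–09:00, 09:30–10:45.
Bob ∩ Wyatt ∩ Yusuf ∩ Hassan: 07:15–07:30, 08:15–09:00, 09:30–10:45.
Bob ∩ Wyatt ∩ Yusuf ∩ Hassan ∩ Alice: 07:15–07:30, 08:15–09:00, 09:30–10:45.
Restricted to 10:15–14:45: 10:15–10:45.
Single common window of 30 minutes.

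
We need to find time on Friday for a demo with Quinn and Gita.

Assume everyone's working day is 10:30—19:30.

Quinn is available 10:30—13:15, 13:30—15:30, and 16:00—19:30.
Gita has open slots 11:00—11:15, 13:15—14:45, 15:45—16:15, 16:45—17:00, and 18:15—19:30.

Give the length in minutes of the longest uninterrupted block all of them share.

75 minutes

Quinn ∩ Gita: 11:00–11:15, 13:30–14:45, 16:00–16:15, 16:45–17:00, 18:15–19:30.
Common window lengths: 15, 75, 15, 15, 75 min; longest is 75.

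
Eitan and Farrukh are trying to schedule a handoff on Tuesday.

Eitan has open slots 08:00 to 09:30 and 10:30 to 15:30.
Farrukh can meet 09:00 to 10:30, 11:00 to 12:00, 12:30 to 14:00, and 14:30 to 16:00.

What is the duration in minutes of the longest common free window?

90 minutes

Eitan ∩ Farrukh: 09:00–09:30, 11:00–12:00, 12:30–14:00, 14:30–15:30.
Common window lengths: 30, 60, 90, 60 min; longest is 90.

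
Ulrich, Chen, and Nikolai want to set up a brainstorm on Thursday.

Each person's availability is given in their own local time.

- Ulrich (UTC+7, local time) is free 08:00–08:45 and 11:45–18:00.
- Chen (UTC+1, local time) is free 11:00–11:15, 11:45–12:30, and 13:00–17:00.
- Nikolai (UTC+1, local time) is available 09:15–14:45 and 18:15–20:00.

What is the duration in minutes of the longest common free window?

Ulrich → UTC: 01:00–01:45, 04:45–11:00.
Chen → UTC: 10:00–10:15, 10:45–11:30, 12:00–16:00.
Nikolai → UTC: 08:15–13:45, 17:15–19:00.
Ulrich ∩ Chen: 10:00–10:15, 10:45–11:00.
Ulrich ∩ Chen ∩ Nikolai: 10:00–10:15, 10:45–11:00.
Common window lengths: 15, 15 min; longest is 15.

15 minutes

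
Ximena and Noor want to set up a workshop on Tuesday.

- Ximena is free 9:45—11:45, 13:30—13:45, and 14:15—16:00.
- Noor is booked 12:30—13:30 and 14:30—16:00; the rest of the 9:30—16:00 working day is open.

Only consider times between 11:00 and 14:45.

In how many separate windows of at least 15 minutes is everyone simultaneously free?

Noor free within 09:30–16:00: 09:30–12:30, 13:30–14:30.
Ximena ∩ Noor: 09:45–11:45, 13:30–13:45, 14:15–14:30.
Restricted to 11:00–14:45: 11:00–11:45, 13:30–13:45, 14:15–14:30.
Windows ≥ 15 min: 11:00–11:45, 13:30–13:45, 14:15–14:30.
That's 3 windows.

3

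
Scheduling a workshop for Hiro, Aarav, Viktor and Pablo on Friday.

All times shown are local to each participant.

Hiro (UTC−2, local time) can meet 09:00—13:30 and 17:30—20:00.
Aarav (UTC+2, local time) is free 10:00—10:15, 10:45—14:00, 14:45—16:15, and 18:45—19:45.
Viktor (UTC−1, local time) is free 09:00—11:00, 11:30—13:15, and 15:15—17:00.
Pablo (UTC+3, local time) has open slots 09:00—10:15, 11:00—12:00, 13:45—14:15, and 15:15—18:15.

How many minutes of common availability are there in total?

Hiro → UTC: 11:00–15:30, 19:30–22:00.
Aarav → UTC: 08:00–08:15, 08:45–12:00, 12:45–14:15, 16:45–17:45.
Viktor → UTC: 10:00–12:00, 12:30–14:15, 16:15–18:00.
Pablo → UTC: 06:00–07:15, 08:00–09:00, 10:45–11:15, 12:15–15:15.
Hiro ∩ Aarav: 11:00–12:00, 12:45–14:15.
Hiro ∩ Aarav ∩ Viktor: 11:00–12:00, 12:45–14:15.
Hiro ∩ Aarav ∩ Viktor ∩ Pablo: 11:00–11:15, 12:45–14:15.
Total common minutes: 15 + 90 = 105.

105 minutes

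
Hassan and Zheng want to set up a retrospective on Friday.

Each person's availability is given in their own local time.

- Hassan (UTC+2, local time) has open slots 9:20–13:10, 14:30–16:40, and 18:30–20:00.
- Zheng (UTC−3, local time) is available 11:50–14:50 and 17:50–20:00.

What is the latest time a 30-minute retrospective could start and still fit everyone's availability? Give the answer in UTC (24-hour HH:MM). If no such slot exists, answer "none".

17:20

Hassan → UTC: 07:20–11:10, 12:30–14:40, 16:30–18:00.
Zheng → UTC: 14:50–17:50, 20:50–23:00.
Hassan ∩ Zheng: 16:30–17:50.
Windows ≥ 30 min: 16:30–17:50.
Latest start in the last window 16:30–17:50 is 17:50 − 30 min = 17:20.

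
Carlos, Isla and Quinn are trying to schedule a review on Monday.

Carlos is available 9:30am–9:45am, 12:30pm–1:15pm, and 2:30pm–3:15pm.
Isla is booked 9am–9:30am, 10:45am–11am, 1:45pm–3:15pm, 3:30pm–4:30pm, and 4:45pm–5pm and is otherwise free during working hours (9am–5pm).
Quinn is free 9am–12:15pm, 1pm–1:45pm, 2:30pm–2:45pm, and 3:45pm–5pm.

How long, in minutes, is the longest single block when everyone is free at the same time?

Isla free within 09:00–17:00: 09:30–10:45, 11:00–13:45, 15:15–15:30, 16:30–16:45.
Carlos ∩ Isla: 09:30–09:45, 12:30–13:15.
Carlos ∩ Isla ∩ Quinn: 09:30–09:45, 13:00–13:15.
Common window lengths: 15, 15 min; longest is 15.

15 minutes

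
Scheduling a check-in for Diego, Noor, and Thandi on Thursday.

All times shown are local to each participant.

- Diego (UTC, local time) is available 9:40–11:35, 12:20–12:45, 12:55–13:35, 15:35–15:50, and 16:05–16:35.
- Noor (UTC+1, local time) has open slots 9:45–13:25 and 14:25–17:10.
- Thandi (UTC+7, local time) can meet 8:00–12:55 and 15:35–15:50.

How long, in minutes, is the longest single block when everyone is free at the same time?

0 minutes

Diego → UTC: 09:40–11:35, 12:20–12:45, 12:55–13:35, 15:35–15:50, 16:05–16:35.
Noor → UTC: 08:45–12:25, 13:25–16:10.
Thandi → UTC: 01:00–05:55, 08:35–08:50.
Diego ∩ Noor: 09:40–11:35, 12:20–12:25, 13:25–13:35, 15:35–15:50, 16:05–16:10.
Diego ∩ Noor ∩ Thandi: (none).
No common window.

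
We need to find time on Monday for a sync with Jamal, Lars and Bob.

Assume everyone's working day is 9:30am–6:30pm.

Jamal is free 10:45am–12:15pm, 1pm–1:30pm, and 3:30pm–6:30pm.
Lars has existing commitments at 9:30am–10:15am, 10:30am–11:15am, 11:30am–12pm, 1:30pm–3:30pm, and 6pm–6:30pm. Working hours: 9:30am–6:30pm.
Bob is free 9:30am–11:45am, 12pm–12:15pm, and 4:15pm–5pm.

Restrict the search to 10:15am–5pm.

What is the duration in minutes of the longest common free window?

45 minutes

Lars free within 09:30–18:30: 10:15–10:30, 11:15–11:30, 12:00–13:30, 15:30–18:00.
Jamal ∩ Lars: 11:15–11:30, 12:00–12:15, 13:00–13:30, 15:30–18:00.
Jamal ∩ Lars ∩ Bob: 11:15–11:30, 12:00–12:15, 16:15–17:00.
Restricted to 10:15–17:00: 11:15–11:30, 12:00–12:15, 16:15–17:00.
Common window lengths: 15, 15, 45 min; longest is 45.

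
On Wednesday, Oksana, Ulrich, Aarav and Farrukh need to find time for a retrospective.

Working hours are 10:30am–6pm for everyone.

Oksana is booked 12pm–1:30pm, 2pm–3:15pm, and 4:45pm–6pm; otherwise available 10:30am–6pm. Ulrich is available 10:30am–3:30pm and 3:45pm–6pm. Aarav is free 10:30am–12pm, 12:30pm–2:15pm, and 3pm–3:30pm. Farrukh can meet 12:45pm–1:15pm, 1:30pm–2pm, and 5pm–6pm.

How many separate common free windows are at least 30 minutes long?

Oksana free within 10:30–18:00: 10:30–12:00, 13:30–14:00, 15:15–16:45.
Oksana ∩ Ulrich: 10:30–12:00, 13:30–14:00, 15:15–15:30, 15:45–16:45.
Oksana ∩ Ulrich ∩ Aarav: 10:30–12:00, 13:30–14:00, 15:15–15:30.
Oksana ∩ Ulrich ∩ Aarav ∩ Farrukh: 13:30–14:00.
Windows ≥ 30 min: 13:30–14:00.
That's 1 window.

1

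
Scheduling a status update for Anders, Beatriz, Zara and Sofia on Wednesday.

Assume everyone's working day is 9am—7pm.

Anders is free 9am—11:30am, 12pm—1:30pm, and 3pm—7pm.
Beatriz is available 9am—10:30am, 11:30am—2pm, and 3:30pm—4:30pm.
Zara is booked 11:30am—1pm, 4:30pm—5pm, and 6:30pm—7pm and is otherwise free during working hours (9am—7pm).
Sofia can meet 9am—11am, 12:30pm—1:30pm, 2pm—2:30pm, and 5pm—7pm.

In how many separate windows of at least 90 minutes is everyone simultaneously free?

Zara free within 09:00–19:00: 09:00–11:30, 13:00–16:30, 17:00–18:30.
Anders ∩ Beatriz: 09:00–10:30, 12:00–13:30, 15:30–16:30.
Anders ∩ Beatriz ∩ Zara: 09:00–10:30, 13:00–13:30, 15:30–16:30.
Anders ∩ Beatriz ∩ Zara ∩ Sofia: 09:00–10:30, 13:00–13:30.
Windows ≥ 90 min: 09:00–10:30.
That's 1 window.

1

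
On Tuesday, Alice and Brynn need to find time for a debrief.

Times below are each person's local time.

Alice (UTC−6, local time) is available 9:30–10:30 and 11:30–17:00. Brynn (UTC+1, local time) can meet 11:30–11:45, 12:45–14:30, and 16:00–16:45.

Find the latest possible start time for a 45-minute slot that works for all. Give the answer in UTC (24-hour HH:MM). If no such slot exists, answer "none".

Alice → UTC: 15:30–16:30, 17:30–23:00.
Brynn → UTC: 10:30–10:45, 11:45–13:30, 15:00–15:45.
Alice ∩ Brynn: 15:30–15:45.
Windows ≥ 45 min: (none).

none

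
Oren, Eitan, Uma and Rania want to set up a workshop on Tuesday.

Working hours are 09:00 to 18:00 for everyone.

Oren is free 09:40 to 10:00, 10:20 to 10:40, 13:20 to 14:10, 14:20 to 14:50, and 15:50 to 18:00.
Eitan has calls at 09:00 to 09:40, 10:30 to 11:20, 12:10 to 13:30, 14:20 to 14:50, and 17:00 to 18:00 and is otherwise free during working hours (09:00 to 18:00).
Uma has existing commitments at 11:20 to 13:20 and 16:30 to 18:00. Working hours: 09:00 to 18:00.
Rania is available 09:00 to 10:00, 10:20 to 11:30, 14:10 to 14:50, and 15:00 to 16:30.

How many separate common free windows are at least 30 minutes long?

Eitan free within 09:00–18:00: 09:40–10:30, 11:20–12:10, 13:30–14:20, 14:50–17:00.
Uma free within 09:00–18:00: 09:00–11:20, 13:20–16:30.
Oren ∩ Eitan: 09:40–10:00, 10:20–10:30, 13:30–14:10, 15:50–17:00.
Oren ∩ Eitan ∩ Uma: 09:40–10:00, 10:20–10:30, 13:30–14:10, 15:50–16:30.
Oren ∩ Eitan ∩ Uma ∩ Rania: 09:40–10:00, 10:20–10:30, 15:50–16:30.
Windows ≥ 30 min: 15:50–16:30.
That's 1 window.

1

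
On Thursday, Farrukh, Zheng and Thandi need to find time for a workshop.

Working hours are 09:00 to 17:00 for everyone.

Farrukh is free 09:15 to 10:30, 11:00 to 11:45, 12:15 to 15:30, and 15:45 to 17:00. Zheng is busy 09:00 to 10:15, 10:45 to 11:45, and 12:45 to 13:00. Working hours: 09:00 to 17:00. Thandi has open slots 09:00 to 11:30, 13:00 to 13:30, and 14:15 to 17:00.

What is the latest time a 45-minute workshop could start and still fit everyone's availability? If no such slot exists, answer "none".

16:15

Zheng free within 09:00–17:00: 10:15–10:45, 11:45–12:45, 13:00–17:00.
Farrukh ∩ Zheng: 10:15–10:30, 12:15–12:45, 13:00–15:30, 15:45–17:00.
Farrukh ∩ Zheng ∩ Thandi: 10:15–10:30, 13:00–13:30, 14:15–15:30, 15:45–17:00.
Windows ≥ 45 min: 14:15–15:30, 15:45–17:00.
Latest start in the last window 15:45–17:00 is 17:00 − 45 min = 16:15.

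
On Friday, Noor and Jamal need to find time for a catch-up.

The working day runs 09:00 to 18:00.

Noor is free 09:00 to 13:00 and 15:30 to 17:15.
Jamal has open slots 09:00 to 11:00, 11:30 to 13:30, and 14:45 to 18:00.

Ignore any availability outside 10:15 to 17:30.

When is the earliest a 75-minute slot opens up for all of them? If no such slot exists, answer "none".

Noor ∩ Jamal: 09:00–11:00, 11:30–13:00, 15:30–17:15.
Restricted to 10:15–17:30: 10:15–11:00, 11:30–13:00, 15:30–17:15.
Windows ≥ 75 min: 11:30–13:00, 15:30–17:15.
Earliest such window starts at 11:30.

11:30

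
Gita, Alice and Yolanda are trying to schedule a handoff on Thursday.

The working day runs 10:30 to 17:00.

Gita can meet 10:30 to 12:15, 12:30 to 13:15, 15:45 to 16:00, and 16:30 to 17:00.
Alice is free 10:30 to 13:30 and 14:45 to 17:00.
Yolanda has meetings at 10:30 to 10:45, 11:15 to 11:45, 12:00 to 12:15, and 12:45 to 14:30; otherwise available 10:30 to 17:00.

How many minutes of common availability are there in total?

Yolanda free within 10:30–17:00: 10:45–11:15, 11:45–12:00, 12:15–12:45, 14:30–17:00.
Gita ∩ Alice: 10:30–12:15, 12:30–13:15, 15:45–16:00, 16:30–17:00.
Gita ∩ Alice ∩ Yolanda: 10:45–11:15, 11:45–12:00, 12:30–12:45, 15:45–16:00, 16:30–17:00.
Total common minutes: 30 + 15 + 15 + 15 + 30 = 105.

105 minutes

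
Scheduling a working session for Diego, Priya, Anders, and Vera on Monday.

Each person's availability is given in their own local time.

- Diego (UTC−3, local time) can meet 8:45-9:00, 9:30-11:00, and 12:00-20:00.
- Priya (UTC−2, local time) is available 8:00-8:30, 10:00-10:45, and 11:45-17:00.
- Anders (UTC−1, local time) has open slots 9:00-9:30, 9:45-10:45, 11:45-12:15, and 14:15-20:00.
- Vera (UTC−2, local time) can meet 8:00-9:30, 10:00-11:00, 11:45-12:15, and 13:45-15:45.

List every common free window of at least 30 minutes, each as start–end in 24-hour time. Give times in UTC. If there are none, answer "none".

15:45–17:45

Diego → UTC: 11:45–12:00, 12:30–14:00, 15:00–23:00.
Priya → UTC: 10:00–10:30, 12:00–12:45, 13:45–19:00.
Anders → UTC: 10:00–10:30, 10:45–11:45, 12:45–13:15, 15:15–21:00.
Vera → UTC: 10:00–11:30, 12:00–13:00, 13:45–14:15, 15:45–17:45.
Diego ∩ Priya: 12:30–12:45, 13:45–14:00, 15:00–19:00.
Diego ∩ Priya ∩ Anders: 15:15–19:00.
Diego ∩ Priya ∩ Anders ∩ Vera: 15:45–17:45.
Windows ≥ 30 min: 15:45–17:45.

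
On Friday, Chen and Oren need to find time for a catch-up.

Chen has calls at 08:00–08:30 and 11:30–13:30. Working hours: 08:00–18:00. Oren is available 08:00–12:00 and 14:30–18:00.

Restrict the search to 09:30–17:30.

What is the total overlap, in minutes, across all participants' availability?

Chen free within 08:00–18:00: 08:30–11:30, 13:30–18:00.
Chen ∩ Oren: 08:30–11:30, 14:30–18:00.
Restricted to 09:30–17:30: 09:30–11:30, 14:30–17:30.
Total common minutes: 120 + 180 = 300.

300 minutes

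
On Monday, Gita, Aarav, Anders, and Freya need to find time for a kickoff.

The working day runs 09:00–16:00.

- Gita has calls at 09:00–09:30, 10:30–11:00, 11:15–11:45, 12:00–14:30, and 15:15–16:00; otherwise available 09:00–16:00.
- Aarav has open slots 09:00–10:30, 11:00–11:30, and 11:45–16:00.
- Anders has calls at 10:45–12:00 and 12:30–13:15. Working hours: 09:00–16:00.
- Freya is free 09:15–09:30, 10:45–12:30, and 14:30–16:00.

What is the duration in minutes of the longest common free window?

Gita free within 09:00–16:00: 09:30–10:30, 11:00–11:15, 11:45–12:00, 14:30–15:15.
Anders free within 09:00–16:00: 09:00–10:45, 12:00–12:30, 13:15–16:00.
Gita ∩ Aarav: 09:30–10:30, 11:00–11:15, 11:45–12:00, 14:30–15:15.
Gita ∩ Aarav ∩ Anders: 09:30–10:30, 14:30–15:15.
Gita ∩ Aarav ∩ Anders ∩ Freya: 14:30–15:15.
Single common window of 45 minutes.

45 minutes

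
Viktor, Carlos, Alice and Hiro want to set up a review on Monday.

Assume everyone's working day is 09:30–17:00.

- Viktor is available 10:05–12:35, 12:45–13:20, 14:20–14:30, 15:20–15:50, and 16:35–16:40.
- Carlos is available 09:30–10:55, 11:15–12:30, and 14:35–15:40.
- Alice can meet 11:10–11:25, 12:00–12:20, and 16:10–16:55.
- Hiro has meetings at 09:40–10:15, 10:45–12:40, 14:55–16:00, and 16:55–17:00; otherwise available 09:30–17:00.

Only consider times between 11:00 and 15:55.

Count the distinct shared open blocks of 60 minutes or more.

Hiro free within 09:30–17:00: 09:30–09:40, 10:15–10:45, 12:40–14:55, 16:00–16:55.
Viktor ∩ Carlos: 10:05–10:55, 11:15–12:30, 15:20–15:40.
Viktor ∩ Carlos ∩ Alice: 11:15–11:25, 12:00–12:20.
Viktor ∩ Carlos ∩ Alice ∩ Hiro: (none).
Restricted to 11:00–15:55: (none).
Windows ≥ 60 min: (none).
That's 0 windows.

0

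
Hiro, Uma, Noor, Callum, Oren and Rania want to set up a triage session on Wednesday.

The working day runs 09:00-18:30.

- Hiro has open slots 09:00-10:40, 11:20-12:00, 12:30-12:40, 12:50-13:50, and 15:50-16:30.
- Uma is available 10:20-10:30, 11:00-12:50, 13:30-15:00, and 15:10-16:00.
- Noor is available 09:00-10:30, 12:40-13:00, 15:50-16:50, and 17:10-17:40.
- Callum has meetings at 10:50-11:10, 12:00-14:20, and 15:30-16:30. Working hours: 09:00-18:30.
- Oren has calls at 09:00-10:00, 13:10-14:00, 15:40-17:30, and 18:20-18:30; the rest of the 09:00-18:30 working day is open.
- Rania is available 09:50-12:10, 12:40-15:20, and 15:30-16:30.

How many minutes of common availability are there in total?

10 minutes

Callum free within 09:00–18:30: 09:00–10:50, 11:10–12:00, 14:20–15:30, 16:30–18:30.
Oren free within 09:00–18:30: 10:00–13:10, 14:00–15:40, 17:30–18:20.
Hiro ∩ Uma: 10:20–10:30, 11:20–12:00, 12:30–12:40, 13:30–13:50, 15:50–16:00.
Hiro ∩ Uma ∩ Noor: 10:20–10:30, 15:50–16:00.
Hiro ∩ Uma ∩ Noor ∩ Callum: 10:20–10:30.
Hiro ∩ Uma ∩ Noor ∩ Callum ∩ Oren: 10:20–10:30.
Hiro ∩ Uma ∩ Noor ∩ Callum ∩ Oren ∩ Rania: 10:20–10:30.
Total common minutes: 10.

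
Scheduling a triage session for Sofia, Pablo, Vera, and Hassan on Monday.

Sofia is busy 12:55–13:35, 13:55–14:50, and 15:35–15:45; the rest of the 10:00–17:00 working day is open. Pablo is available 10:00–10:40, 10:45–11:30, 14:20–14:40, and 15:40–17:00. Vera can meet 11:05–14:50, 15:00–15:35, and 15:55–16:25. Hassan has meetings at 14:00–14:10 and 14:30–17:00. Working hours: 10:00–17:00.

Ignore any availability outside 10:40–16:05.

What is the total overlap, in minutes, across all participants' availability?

Sofia free within 10:00–17:00: 10:00–12:55, 13:35–13:55, 14:50–15:35, 15:45–17:00.
Hassan free within 10:00–17:00: 10:00–14:00, 14:10–14:30.
Sofia ∩ Pablo: 10:00–10:40, 10:45–11:30, 15:45–17:00.
Sofia ∩ Pablo ∩ Vera: 11:05–11:30, 15:55–16:25.
Sofia ∩ Pablo ∩ Vera ∩ Hassan: 11:05–11:30.
Restricted to 10:40–16:05: 11:05–11:30.
Total common minutes: 25.

25 minutes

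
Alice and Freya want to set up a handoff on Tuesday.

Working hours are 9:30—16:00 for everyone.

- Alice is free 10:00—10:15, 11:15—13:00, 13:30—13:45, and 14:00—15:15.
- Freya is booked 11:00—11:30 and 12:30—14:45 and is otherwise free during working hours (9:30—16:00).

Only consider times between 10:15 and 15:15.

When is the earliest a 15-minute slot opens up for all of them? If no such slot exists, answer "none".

11:30

Freya free within 09:30–16:00: 09:30–11:00, 11:30–12:30, 14:45–16:00.
Alice ∩ Freya: 10:00–10:15, 11:30–12:30, 14:45–15:15.
Restricted to 10:15–15:15: 11:30–12:30, 14:45–15:15.
Windows ≥ 15 min: 11:30–12:30, 14:45–15:15.
Earliest such window starts at 11:30.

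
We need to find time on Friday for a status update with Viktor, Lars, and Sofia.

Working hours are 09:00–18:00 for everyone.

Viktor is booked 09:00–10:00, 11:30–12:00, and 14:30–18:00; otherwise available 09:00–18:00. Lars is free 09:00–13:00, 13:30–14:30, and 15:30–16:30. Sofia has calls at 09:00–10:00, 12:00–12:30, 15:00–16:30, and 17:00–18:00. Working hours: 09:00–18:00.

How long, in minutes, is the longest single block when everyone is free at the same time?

90 minutes

Viktor free within 09:00–18:00: 10:00–11:30, 12:00–14:30.
Sofia free within 09:00–18:00: 10:00–12:00, 12:30–15:00, 16:30–17:00.
Viktor ∩ Lars: 10:00–11:30, 12:00–13:00, 13:30–14:30.
Viktor ∩ Lars ∩ Sofia: 10:00–11:30, 12:30–13:00, 13:30–14:30.
Common window lengths: 90, 30, 60 min; longest is 90.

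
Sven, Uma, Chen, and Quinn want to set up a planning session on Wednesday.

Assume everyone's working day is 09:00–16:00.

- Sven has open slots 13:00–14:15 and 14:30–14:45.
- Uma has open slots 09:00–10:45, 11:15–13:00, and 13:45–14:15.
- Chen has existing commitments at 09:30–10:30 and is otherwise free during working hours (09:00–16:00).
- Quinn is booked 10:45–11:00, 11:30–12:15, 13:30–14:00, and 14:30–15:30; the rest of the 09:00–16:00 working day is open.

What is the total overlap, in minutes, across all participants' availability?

15 minutes

Chen free within 09:00–16:00: 09:00–09:30, 10:30–16:00.
Quinn free within 09:00–16:00: 09:00–10:45, 11:00–11:30, 12:15–13:30, 14:00–14:30, 15:30–16:00.
Sven ∩ Uma: 13:45–14:15.
Sven ∩ Uma ∩ Chen: 13:45–14:15.
Sven ∩ Uma ∩ Chen ∩ Quinn: 14:00–14:15.
Total common minutes: 15.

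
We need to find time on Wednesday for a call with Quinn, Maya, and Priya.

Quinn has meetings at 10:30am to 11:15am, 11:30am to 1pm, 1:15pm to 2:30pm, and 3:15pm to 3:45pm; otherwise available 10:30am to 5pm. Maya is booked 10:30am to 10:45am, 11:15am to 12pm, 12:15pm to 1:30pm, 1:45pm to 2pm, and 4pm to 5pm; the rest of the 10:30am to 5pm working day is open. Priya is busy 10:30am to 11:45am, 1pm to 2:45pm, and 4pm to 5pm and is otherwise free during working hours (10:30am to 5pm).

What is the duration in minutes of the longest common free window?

Quinn free within 10:30–17:00: 11:15–11:30, 13:00–13:15, 14:30–15:15, 15:45–17:00.
Maya free within 10:30–17:00: 10:45–11:15, 12:00–12:15, 13:30–13:45, 14:00–16:00.
Priya free within 10:30–17:00: 11:45–13:00, 14:45–16:00.
Quinn ∩ Maya: 14:30–15:15, 15:45–16:00.
Quinn ∩ Maya ∩ Priya: 14:45–15:15, 15:45–16:00.
Common window lengths: 30, 15 min; longest is 30.

30 minutes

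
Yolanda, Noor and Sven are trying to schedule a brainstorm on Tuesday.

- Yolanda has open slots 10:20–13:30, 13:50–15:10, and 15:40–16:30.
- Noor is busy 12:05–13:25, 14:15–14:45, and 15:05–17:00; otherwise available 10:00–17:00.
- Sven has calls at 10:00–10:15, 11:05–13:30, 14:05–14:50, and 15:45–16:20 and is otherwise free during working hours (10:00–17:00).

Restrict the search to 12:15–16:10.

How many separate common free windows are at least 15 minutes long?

2

Noor free within 10:00–17:00: 10:00–12:05, 13:25–14:15, 14:45–15:05.
Sven free within 10:00–17:00: 10:15–11:05, 13:30–14:05, 14:50–15:45, 16:20–17:00.
Yolanda ∩ Noor: 10:20–12:05, 13:25–13:30, 13:50–14:15, 14:45–15:05.
Yolanda ∩ Noor ∩ Sven: 10:20–11:05, 13:50–14:05, 14:50–15:05.
Restricted to 12:15–16:10: 13:50–14:05, 14:50–15:05.
Windows ≥ 15 min: 13:50–14:05, 14:50–15:05.
That's 2 windows.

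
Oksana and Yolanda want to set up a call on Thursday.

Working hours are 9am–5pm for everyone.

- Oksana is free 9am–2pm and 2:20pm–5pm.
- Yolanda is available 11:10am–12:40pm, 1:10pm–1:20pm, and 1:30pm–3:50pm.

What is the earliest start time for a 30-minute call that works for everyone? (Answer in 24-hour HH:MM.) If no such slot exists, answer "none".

Oksana ∩ Yolanda: 11:10–12:40, 13:10–13:20, 13:30–14:00, 14:20–15:50.
Windows ≥ 30 min: 11:10–12:40, 13:30–14:00, 14:20–15:50.
Earliest such window starts at 11:10.

11:10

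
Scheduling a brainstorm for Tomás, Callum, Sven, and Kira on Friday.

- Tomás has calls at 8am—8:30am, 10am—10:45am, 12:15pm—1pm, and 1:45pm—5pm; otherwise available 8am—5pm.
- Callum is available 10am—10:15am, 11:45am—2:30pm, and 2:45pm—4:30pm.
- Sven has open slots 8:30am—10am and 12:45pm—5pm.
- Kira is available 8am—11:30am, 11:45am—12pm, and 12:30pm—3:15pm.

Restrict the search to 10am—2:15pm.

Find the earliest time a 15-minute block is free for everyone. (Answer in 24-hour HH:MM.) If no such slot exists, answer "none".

Tomás free within 08:00–17:00: 08:30–10:00, 10:45–12:15, 13:00–13:45.
Tomás ∩ Callum: 11:45–12:15, 13:00–13:45.
Tomás ∩ Callum ∩ Sven: 13:00–13:45.
Tomás ∩ Callum ∩ Sven ∩ Kira: 13:00–13:45.
Restricted to 10:00–14:15: 13:00–13:45.
Windows ≥ 15 min: 13:00–13:45.
Earliest such window starts at 13:00.

13:00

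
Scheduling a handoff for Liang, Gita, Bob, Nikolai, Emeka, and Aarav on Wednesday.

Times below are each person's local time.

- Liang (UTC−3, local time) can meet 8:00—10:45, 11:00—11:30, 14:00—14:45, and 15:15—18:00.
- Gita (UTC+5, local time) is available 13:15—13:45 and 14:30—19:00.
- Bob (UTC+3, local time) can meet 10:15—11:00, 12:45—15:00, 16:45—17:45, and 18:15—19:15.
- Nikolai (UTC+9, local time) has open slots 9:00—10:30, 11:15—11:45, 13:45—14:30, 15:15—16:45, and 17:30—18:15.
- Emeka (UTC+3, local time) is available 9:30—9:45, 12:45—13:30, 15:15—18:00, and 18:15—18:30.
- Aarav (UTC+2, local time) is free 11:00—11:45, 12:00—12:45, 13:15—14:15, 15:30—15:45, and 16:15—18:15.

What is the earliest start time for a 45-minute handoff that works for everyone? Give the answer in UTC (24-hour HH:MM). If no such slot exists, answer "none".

none

Liang → UTC: 11:00–13:45, 14:00–14:30, 17:00–17:45, 18:15–21:00.
Gita → UTC: 08:15–08:45, 09:30–14:00.
Bob → UTC: 07:15–08:00, 09:45–12:00, 13:45–14:45, 15:15–16:15.
Nikolai → UTC: 00:00–01:30, 02:15–02:45, 04:45–05:30, 06:15–07:45, 08:30–09:15.
Emeka → UTC: 06:30–06:45, 09:45–10:30, 12:15–15:00, 15:15–15:30.
Aarav → UTC: 09:00–09:45, 10:00–10:45, 11:15–12:15, 13:30–13:45, 14:15–16:15.
Liang ∩ Gita: 11:00–13:45.
Liang ∩ Gita ∩ Bob: 11:00–12:00.
Liang ∩ Gita ∩ Bob ∩ Nikolai: (none).
Liang ∩ Gita ∩ Bob ∩ Nikolai ∩ Emeka: (none).
Liang ∩ Gita ∩ Bob ∩ Nikolai ∩ Emeka ∩ Aarav: (none).
Windows ≥ 45 min: (none).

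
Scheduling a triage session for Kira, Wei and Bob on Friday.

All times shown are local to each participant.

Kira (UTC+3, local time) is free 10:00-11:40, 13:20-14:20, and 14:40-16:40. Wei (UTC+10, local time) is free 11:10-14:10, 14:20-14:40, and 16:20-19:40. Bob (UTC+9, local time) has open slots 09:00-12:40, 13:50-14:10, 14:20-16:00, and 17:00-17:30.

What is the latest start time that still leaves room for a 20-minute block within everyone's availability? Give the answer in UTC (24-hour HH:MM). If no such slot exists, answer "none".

Kira → UTC: 07:00–08:40, 10:20–11:20, 11:40–13:40.
Wei → UTC: 01:10–04:10, 04:20–04:40, 06:20–09:40.
Bob → UTC: 00:00–03:40, 04:50–05:10, 05:20–07:00, 08:00–08:30.
Kira ∩ Wei: 07:00–08:40.
Kira ∩ Wei ∩ Bob: 08:00–08:30.
Windows ≥ 20 min: 08:00–08:30.
Latest start in the last window 08:00–08:30 is 08:30 − 20 min = 08:10.

08:10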